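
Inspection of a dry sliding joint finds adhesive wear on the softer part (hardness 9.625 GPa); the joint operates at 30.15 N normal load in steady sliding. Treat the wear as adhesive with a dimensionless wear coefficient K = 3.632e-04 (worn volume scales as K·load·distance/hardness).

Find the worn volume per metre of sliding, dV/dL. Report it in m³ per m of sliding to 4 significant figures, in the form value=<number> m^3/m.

value=1.138e-12 m^3/m

Quoted intermediates are rounded; all arithmetic runs at full precision — one final rounding to 4 significant digits.
Convert: Hardness H = 9.625 GPa = 9.625e+09 Pa.
SI base units throughout: W = 30.15 N, H = 9.625e+09 Pa, K = 3.632e-04.
Rate of wear dV/dL = K·W/H — distance-free: 3.632e-04 · 30.15 / 9.625e+09 = 1.138e-12 m³/m.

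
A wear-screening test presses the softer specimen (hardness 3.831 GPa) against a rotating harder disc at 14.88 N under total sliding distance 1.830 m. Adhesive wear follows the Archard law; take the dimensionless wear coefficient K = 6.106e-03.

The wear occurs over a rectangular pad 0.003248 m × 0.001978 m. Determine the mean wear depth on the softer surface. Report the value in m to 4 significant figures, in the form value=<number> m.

value=6.755e-06 m

The intermediates appear rounded; the computation holds exact precision — a single final rounding, at four significant digits.
Convert: Hardness H = 3.831 GPa = 3.831e+09 Pa.
Convert: Contact area A = 0.003248 m × 0.001978 m = 6.425e-06 m².
Expressed in SI base units: W = 14.88 N, H = 3.831e+09 Pa, K = 6.106e-03.
Apply Archard: V = K·W·L/H = 6.106e-03 · 14.88 · 1.830 / 3.831e+09 = 4.340e-11 m³.
Wear depth h = V/A = 4.340e-11 / 6.425e-06 = 6.755e-06 m.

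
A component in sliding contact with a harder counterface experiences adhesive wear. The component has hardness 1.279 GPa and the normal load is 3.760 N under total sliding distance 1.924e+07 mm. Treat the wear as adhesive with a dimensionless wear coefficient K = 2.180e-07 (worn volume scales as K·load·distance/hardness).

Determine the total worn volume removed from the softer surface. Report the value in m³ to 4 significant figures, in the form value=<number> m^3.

Intermediate values are printed rounded, and the algebra holds full precision. Rounded just once: four significant digits.
Total distance L = 1.924e+07 mm = 1.924e+04 m.
Hardness H = 1.279 GPa = 1.279e+09 Pa.
Collected in SI base units: W = 3.760 N, H = 1.279e+09 Pa, K = 2.180e-07.
Archard relation: V = K·W·L/H = 2.180e-07 · 3.760 · 1.924e+04 / 1.279e+09 = 1.233e-11 m³.

value=1.233e-11 m^3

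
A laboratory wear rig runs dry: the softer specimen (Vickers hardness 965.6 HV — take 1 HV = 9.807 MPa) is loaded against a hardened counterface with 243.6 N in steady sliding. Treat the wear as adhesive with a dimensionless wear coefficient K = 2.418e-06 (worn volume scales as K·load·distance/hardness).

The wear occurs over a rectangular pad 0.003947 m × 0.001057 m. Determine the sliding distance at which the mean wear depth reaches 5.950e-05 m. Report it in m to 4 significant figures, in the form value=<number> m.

Intermediates appear rounded; all arithmetic keeps full float precision, and rounded once at the end: 4 significant digits.
Convert: Hardness H = 965.6 HV × 9.807 MPa/HV = 9470 MPa = 9.470e+09 Pa.
Convert: Contact area A = 0.003947 m × 0.001057 m = 4.172e-06 m².
Expressed in SI base units: W = 243.6 N, H = 9.470e+09 Pa, K = 2.418e-06.
Volume at the limit: V_lim = h_lim·A = 5.950e-05 · 4.172e-06 = 2.482e-10 m³.
Inverting, life L = V_lim·H/(K·W) = 2.482e-10 · 9.470e+09 / (2.418e-06 · 243.6) = 3991 m.

value=3991 m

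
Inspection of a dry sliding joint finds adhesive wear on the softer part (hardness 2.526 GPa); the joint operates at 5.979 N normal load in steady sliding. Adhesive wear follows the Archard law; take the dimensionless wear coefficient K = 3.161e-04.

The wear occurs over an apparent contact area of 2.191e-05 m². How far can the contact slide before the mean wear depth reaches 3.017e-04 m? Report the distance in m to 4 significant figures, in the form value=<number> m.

value=8835 m

Intermediates are shown rounded, and all working math keeps full precision; one last rounding, at 4 significant figures.
Convert: Hardness H = 2.526 GPa = 2.526e+09 Pa.
As SI base values: W = 5.979 N, H = 2.526e+09 Pa, K = 3.161e-04.
Permissible volume V_lim = h_lim·A = 3.017e-04 · 2.191e-05 = 6.610e-09 m³.
Inverting, life L = V_lim·H/(K·W) = 6.610e-09 · 2.526e+09 / (3.161e-04 · 5.979) = 8835 m.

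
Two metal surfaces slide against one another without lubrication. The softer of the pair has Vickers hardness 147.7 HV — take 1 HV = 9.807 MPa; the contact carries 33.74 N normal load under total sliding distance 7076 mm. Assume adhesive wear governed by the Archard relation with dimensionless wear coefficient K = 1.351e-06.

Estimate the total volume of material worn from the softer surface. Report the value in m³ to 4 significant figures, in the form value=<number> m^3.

The intermediates are shown rounded. All arithmetic carries exact precision — a lone final rounding: four significant digits.
Convert: Sliding distance L = 7076 mm = 7.076 m.
Convert: Hardness H = 147.7 HV × 9.807 MPa/HV = 1448 MPa = 1.448e+09 Pa.
In SI base units, W = 33.74 N, H = 1.448e+09 Pa, K = 1.351e-06.
Archard volume V = K·W·L/H = 1.351e-06 · 33.74 · 7.076 / 1.448e+09 = 2.227e-13 m³.

value=2.227e-13 m^3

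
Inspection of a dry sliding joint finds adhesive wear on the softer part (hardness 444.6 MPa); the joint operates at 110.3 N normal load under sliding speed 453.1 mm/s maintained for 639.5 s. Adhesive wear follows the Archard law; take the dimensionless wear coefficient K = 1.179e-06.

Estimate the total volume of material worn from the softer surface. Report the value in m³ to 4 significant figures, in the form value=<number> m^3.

value=8.475e-11 m^3

The computation runs at full precision. Intermediates appear rounded. Rounded once at the end to 4 significant digits.
Sliding speed v = 453.1 mm/s = 0.4531 m/s. Distance covered L = v·t = 0.4531 m/s × 639.5 s = 289.8 m.
Hardness H = 444.6 MPa = 4.446e+08 Pa.
SI base units throughout: W = 110.3 N, H = 4.446e+08 Pa, K = 1.179e-06.
Archard relation: V = K·W·L/H = 1.179e-06 · 110.3 · 289.8 / 4.446e+08 = 8.475e-11 m³.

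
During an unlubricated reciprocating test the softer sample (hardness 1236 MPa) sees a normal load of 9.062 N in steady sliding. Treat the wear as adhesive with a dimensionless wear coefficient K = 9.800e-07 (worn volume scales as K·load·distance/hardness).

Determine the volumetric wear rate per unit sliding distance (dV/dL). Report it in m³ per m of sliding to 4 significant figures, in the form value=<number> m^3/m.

The computation maintains full float precision, and intermediate values are displayed rounded — a single final rounding: four significant digits.
Convert: Hardness H = 1236 MPa = 1.236e+09 Pa.
In SI base units, W = 9.062 N, H = 1.236e+09 Pa, K = 9.800e-07.
Sliding wear rate dV/dL = K·W/H (no L dependence): 9.800e-07 · 9.062 / 1.236e+09 = 7.185e-15 m³/m.

value=7.185e-15 m^3/m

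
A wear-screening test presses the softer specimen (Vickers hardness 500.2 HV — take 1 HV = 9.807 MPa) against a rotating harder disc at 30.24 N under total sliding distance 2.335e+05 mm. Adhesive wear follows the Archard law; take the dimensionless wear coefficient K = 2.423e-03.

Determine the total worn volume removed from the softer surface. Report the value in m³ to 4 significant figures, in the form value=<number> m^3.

value=3.488e-09 m^3

Quoted intermediates are rounded; every step runs at full precision, and one last rounding, at 4 significant digits.
Distance covered L = 2.335e+05 mm = 233.5 m.
Hardness H = 500.2 HV × 9.807 MPa/HV = 4905 MPa = 4.905e+09 Pa.
SI base units throughout: W = 30.24 N, H = 4.905e+09 Pa, K = 2.423e-03.
Apply Archard: V = K·W·L/H = 2.423e-03 · 30.24 · 233.5 / 4.905e+09 = 3.488e-09 m³.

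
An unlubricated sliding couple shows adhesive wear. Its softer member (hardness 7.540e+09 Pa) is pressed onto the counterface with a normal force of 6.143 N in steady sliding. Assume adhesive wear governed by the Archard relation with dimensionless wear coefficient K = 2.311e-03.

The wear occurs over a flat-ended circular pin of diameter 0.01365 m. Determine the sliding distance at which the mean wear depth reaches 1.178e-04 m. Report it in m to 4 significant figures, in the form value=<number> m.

value=9156 m

Shown intermediates are rounded; the computation keeps full float precision; rounded once at the end, at four significant figures.
Convert: Contact area A = π·d²/4 = π·(0.01365 m)²/4 = 1.463e-04 m².
Collected in SI base units: W = 6.143 N, H = 7.540e+09 Pa, K = 2.311e-03.
At the depth limit, V_lim = h_lim·A = 1.178e-04 · 1.463e-04 = 1.724e-08 m³.
Thus life L = V_lim·H/(K·W) = 1.724e-08 · 7.540e+09 / (2.311e-03 · 6.143) = 9156 m.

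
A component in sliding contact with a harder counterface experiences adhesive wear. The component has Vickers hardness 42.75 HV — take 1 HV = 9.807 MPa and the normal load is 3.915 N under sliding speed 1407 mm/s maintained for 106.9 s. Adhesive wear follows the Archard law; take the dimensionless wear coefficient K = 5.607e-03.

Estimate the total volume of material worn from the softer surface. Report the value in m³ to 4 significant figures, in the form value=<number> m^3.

value=7.875e-09 m^3

Each operation keeps full float precision — quoted intermediates are rounded; rounded once at the end: four significant digits.
Sliding speed v = 1407 mm/s = 1.407 m/s. Distance L = v·t = 1.407 m/s × 106.9 s = 150.4 m.
Hardness H = 42.75 HV × 9.807 MPa/HV = 419.2 MPa = 4.192e+08 Pa.
Working in SI base units: W = 3.915 N, H = 4.192e+08 Pa, K = 5.607e-03.
Archard volume V = K·W·L/H = 5.607e-03 · 3.915 · 150.4 / 4.192e+08 = 7.875e-09 m³.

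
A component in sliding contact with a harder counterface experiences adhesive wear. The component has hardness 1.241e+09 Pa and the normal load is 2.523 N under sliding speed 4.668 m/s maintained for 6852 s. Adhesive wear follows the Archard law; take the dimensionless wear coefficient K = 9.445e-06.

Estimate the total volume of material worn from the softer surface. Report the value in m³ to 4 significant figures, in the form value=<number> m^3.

value=6.142e-10 m^3

The computation keeps full float precision. The intermediates are displayed rounded — a single final rounding, at four significant figures.
Convert: Sliding distance L = v·t = 4.668 m/s × 6852 s = 3.199e+04 m.
In SI base units: W = 2.523 N, H = 1.241e+09 Pa, K = 9.445e-06.
By Archard's law, V = K·W·L/H = 9.445e-06 · 2.523 · 3.199e+04 / 1.241e+09 = 6.142e-10 m³.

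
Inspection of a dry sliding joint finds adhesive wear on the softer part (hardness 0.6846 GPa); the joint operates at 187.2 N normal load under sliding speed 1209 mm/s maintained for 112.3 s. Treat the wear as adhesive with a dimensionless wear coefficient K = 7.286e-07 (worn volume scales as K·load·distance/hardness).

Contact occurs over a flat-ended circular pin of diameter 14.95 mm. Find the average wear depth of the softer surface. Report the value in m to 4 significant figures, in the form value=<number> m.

value=1.541e-07 m

Each operation holds full float precision. Intermediate values are displayed rounded; a single final rounding to four significant figures.
Sliding speed v = 1209 mm/s = 1.209 m/s. Distance covered L = v·t = 1.209 m/s × 112.3 s = 135.8 m.
Hardness H = 0.6846 GPa = 6.846e+08 Pa.
Pin diameter d = 14.95 mm = 0.01495 m. Contact area A = π·d²/4 = π·(0.01495 m)²/4 = 1.755e-04 m².
In SI base units, W = 187.2 N, H = 6.846e+08 Pa, K = 7.286e-07.
Archard volume V = K·W·L/H = 7.286e-07 · 187.2 · 135.8 / 6.846e+08 = 2.705e-11 m³.
Mean depth h = V/A = 2.705e-11 / 1.755e-04 = 1.541e-07 m.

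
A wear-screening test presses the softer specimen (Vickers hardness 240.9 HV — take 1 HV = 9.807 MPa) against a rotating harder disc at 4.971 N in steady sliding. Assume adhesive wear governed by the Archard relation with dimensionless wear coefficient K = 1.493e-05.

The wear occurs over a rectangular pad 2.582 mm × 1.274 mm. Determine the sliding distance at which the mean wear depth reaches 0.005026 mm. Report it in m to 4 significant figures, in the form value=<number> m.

value=526.3 m

The intermediates are displayed rounded. All working math holds exact precision — a single final rounding: four significant figures.
Convert: Hardness H = 240.9 HV × 9.807 MPa/HV = 2363 MPa = 2.363e+09 Pa.
Convert: Pad sides 2.582 mm × 1.274 mm = 0.002582 m × 0.001274 m. Contact area A = 0.002582 m × 0.001274 m = 3.289e-06 m².
Convert: Depth limit h_lim = 0.005026 mm = 5.026e-06 m.
Restated in SI base units: W = 4.971 N, H = 2.363e+09 Pa, K = 1.493e-05.
Volume at the limit: V_lim = h_lim·A = 5.026e-06 · 3.289e-06 = 1.653e-11 m³.
Thus life L = V_lim·H/(K·W) = 1.653e-11 · 2.363e+09 / (1.493e-05 · 4.971) = 526.3 m.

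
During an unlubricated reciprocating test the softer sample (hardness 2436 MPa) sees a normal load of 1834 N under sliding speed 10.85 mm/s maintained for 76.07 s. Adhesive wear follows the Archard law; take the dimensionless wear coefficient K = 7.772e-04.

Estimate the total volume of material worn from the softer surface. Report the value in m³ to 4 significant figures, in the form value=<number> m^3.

value=4.829e-10 m^3

All working math runs at full precision, and the intermediates are displayed rounded; one final rounding: four significant figures.
Convert: Sliding speed v = 10.85 mm/s = 0.01085 m/s. The distance L = v·t = 0.01085 m/s × 76.07 s = 0.8254 m.
Convert: Hardness H = 2436 MPa = 2.436e+09 Pa.
Collected in SI base units: W = 1834 N, H = 2.436e+09 Pa, K = 7.772e-04.
Apply Archard: V = K·W·L/H = 7.772e-04 · 1834 · 0.8254 / 2.436e+09 = 4.829e-10 m³.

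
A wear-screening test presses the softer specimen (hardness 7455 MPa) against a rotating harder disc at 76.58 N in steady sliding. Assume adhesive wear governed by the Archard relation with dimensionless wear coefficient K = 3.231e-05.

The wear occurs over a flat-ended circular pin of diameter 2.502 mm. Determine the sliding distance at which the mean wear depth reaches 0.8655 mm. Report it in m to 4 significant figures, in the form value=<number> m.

Intermediate values are printed rounded; the computation maintains full float precision. Rounded once at the end to 4 significant figures.
Convert: Hardness H = 7455 MPa = 7.455e+09 Pa.
Convert: Pin diameter d = 2.502 mm = 0.002502 m. Contact area A = π·d²/4 = π·(0.002502 m)²/4 = 4.917e-06 m².
Convert: Depth limit h_lim = 0.8655 mm = 8.655e-04 m.
As SI base values: W = 76.58 N, H = 7.455e+09 Pa, K = 3.231e-05.
Wearable volume V_lim = h_lim·A = 8.655e-04 · 4.917e-06 = 4.255e-09 m³.
Life L = V_lim·H/(K·W) = 4.255e-09 · 7.455e+09 / (3.231e-05 · 76.58) = 1.282e+04 m.

value=1.282e+04 m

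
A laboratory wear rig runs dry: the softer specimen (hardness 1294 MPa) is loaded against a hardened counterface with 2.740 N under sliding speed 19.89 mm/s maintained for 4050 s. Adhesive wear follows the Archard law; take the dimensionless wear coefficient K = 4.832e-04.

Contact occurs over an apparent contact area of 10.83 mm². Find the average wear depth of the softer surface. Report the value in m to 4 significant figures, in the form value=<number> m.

The algebra holds full precision — intermediate values appear rounded — rounded once at the end: four significant digits.
Sliding speed v = 19.89 mm/s = 0.01989 m/s. Distance covered L = v·t = 0.01989 m/s × 4050 s = 80.55 m.
Hardness H = 1294 MPa = 1.294e+09 Pa.
Contact area A = 10.83 mm² = 1.083e-05 m².
Collected in SI base units: W = 2.740 N, H = 1.294e+09 Pa, K = 4.832e-04.
Apply Archard: V = K·W·L/H = 4.832e-04 · 2.740 · 80.55 / 1.294e+09 = 8.242e-11 m³.
Depth of wear h = V/A = 8.242e-11 / 1.083e-05 = 7.610e-06 m.

value=7.610e-06 m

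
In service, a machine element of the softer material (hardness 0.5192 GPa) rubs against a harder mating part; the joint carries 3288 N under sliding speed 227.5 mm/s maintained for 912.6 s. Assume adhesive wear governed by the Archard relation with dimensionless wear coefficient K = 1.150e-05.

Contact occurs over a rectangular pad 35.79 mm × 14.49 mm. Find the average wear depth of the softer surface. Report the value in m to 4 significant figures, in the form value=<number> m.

The intermediates appear rounded. The algebra carries full precision. Rounded just once: 4 significant digits.
Convert: Sliding speed v = 227.5 mm/s = 0.2275 m/s. The distance L = v·t = 0.2275 m/s × 912.6 s = 207.6 m.
Convert: Hardness H = 0.5192 GPa = 5.192e+08 Pa.
Convert: Pad sides 35.79 mm × 14.49 mm = 0.03579 m × 0.01449 m. Contact area A = 0.03579 m × 0.01449 m = 5.186e-04 m².
Working in SI base units: W = 3288 N, H = 5.192e+08 Pa, K = 1.150e-05.
Apply Archard: V = K·W·L/H = 1.150e-05 · 3288 · 207.6 / 5.192e+08 = 1.512e-08 m³.
Mean wear depth h = V/A = 1.512e-08 / 5.186e-04 = 2.916e-05 m.

value=2.916e-05 m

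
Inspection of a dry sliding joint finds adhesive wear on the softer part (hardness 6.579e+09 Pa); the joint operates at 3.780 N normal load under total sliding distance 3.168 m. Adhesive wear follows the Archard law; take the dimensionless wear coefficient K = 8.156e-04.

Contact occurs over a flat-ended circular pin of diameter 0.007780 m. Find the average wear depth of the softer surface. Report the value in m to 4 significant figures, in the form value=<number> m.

Displayed values are rounded, and the computation keeps exact precision. Rounded once at the end to 4 significant figures.
Contact area A = π·d²/4 = π·(0.007780 m)²/4 = 4.754e-05 m².
In SI base units: W = 3.780 N, H = 6.579e+09 Pa, K = 8.156e-04.
By Archard's law, V = K·W·L/H = 8.156e-04 · 3.780 · 3.168 / 6.579e+09 = 1.485e-12 m³.
Depth of wear h = V/A = 1.485e-12 / 4.754e-05 = 3.123e-08 m.

value=3.123e-08 m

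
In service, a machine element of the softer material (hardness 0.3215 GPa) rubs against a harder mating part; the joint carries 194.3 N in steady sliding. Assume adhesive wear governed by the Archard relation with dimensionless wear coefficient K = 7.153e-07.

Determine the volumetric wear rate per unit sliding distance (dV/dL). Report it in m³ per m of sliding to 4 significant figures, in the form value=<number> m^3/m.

value=4.323e-13 m^3/m

Quoted intermediates are rounded — all working math holds exact precision — a single final rounding: four significant digits.
Convert: Hardness H = 0.3215 GPa = 3.215e+08 Pa.
In SI base units: W = 194.3 N, H = 3.215e+08 Pa, K = 7.153e-07.
Sliding wear rate dV/dL = K·W/H (independent of L): 7.153e-07 · 194.3 / 3.215e+08 = 4.323e-13 m³/m.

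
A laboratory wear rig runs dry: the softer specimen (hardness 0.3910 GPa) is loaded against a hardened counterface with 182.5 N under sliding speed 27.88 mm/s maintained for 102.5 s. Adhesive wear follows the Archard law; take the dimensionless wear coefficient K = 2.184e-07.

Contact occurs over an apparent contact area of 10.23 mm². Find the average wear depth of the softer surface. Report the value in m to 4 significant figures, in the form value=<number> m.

value=2.848e-08 m

The intermediates are printed rounded — each operation runs at full precision; a single final rounding to four significant digits.
Convert: Sliding speed v = 27.88 mm/s = 0.02788 m/s. Path length L = v·t = 0.02788 m/s × 102.5 s = 2.858 m.
Convert: Hardness H = 0.3910 GPa = 3.910e+08 Pa.
Convert: Contact area A = 10.23 mm² = 1.023e-05 m².
Collected in SI base units: W = 182.5 N, H = 3.910e+08 Pa, K = 2.184e-07.
Archard relation: V = K·W·L/H = 2.184e-07 · 182.5 · 2.858 / 3.910e+08 = 2.913e-13 m³.
Mean wear depth h = V/A = 2.913e-13 / 1.023e-05 = 2.848e-08 m.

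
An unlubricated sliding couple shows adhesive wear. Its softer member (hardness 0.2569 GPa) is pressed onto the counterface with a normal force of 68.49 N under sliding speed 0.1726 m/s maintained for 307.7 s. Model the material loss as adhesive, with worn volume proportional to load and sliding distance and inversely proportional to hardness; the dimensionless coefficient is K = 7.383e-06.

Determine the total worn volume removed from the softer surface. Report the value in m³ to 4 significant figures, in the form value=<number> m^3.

The algebra keeps exact precision — intermediates are printed rounded. Rounded just once to 4 significant digits.
Convert: The distance L = v·t = 0.1726 m/s × 307.7 s = 53.11 m.
Convert: Hardness H = 0.2569 GPa = 2.569e+08 Pa.
Working in SI base units: W = 68.49 N, H = 2.569e+08 Pa, K = 7.383e-06.
Archard relation: V = K·W·L/H = 7.383e-06 · 68.49 · 53.11 / 2.569e+08 = 1.045e-10 m³.

value=1.045e-10 m^3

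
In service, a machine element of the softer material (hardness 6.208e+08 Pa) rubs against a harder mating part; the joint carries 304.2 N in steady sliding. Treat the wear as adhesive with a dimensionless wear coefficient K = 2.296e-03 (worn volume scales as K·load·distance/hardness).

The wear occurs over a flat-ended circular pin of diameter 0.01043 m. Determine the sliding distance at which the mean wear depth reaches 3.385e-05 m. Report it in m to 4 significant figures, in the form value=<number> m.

The computation runs at exact precision. Intermediate values are shown rounded, and one final rounding, at four significant figures.
Convert: Contact area A = π·d²/4 = π·(0.01043 m)²/4 = 8.544e-05 m².
SI base units throughout: W = 304.2 N, H = 6.208e+08 Pa, K = 2.296e-03.
Volume at the limit: V_lim = h_lim·A = 3.385e-05 · 8.544e-05 = 2.892e-09 m³.
So the life L = V_lim·H/(K·W) = 2.892e-09 · 6.208e+08 / (2.296e-03 · 304.2) = 2.571 m.

value=2.571 m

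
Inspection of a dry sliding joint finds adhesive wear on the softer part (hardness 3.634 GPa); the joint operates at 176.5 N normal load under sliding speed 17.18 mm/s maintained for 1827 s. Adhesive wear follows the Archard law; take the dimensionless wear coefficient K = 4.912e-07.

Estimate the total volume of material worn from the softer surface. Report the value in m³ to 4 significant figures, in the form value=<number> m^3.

All working math runs at full float precision; intermediates are displayed rounded, and one final rounding to 4 significant digits.
Sliding speed v = 17.18 mm/s = 0.01718 m/s. Total distance L = v·t = 0.01718 m/s × 1827 s = 31.39 m.
Hardness H = 3.634 GPa = 3.634e+09 Pa.
Restated in SI base units: W = 176.5 N, H = 3.634e+09 Pa, K = 4.912e-07.
By Archard's law, V = K·W·L/H = 4.912e-07 · 176.5 · 31.39 / 3.634e+09 = 7.488e-13 m³.

value=7.488e-13 m^3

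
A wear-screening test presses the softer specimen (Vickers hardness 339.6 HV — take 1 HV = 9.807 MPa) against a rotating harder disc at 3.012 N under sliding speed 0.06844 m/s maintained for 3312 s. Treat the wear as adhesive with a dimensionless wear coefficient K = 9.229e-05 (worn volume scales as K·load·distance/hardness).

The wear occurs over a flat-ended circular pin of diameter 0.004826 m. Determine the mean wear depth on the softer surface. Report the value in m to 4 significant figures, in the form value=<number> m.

Shown intermediates are rounded; the algebra keeps exact precision, and rounded once at the end, at four significant digits.
Total distance L = v·t = 0.06844 m/s × 3312 s = 226.7 m.
Hardness H = 339.6 HV × 9.807 MPa/HV = 3330 MPa = 3.330e+09 Pa.
Contact area A = π·d²/4 = π·(0.004826 m)²/4 = 1.829e-05 m².
Restated in SI base units: W = 3.012 N, H = 3.330e+09 Pa, K = 9.229e-05.
Apply Archard: V = K·W·L/H = 9.229e-05 · 3.012 · 226.7 / 3.330e+09 = 1.892e-11 m³.
Depth of wear h = V/A = 1.892e-11 / 1.829e-05 = 1.034e-06 m.

value=1.034e-06 m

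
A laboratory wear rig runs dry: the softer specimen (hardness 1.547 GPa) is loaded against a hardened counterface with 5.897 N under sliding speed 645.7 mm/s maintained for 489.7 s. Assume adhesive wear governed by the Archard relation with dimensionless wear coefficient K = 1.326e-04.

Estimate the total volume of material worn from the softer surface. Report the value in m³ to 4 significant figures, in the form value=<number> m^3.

value=1.598e-10 m^3

The algebra carries full precision; intermediates are displayed rounded; one last rounding to 4 significant figures.
Convert: Sliding speed v = 645.7 mm/s = 0.6457 m/s. Distance covered L = v·t = 0.6457 m/s × 489.7 s = 316.2 m.
Convert: Hardness H = 1.547 GPa = 1.547e+09 Pa.
SI base units throughout: W = 5.897 N, H = 1.547e+09 Pa, K = 1.326e-04.
Worn volume V = K·W·L/H = 1.326e-04 · 5.897 · 316.2 / 1.547e+09 = 1.598e-10 m³.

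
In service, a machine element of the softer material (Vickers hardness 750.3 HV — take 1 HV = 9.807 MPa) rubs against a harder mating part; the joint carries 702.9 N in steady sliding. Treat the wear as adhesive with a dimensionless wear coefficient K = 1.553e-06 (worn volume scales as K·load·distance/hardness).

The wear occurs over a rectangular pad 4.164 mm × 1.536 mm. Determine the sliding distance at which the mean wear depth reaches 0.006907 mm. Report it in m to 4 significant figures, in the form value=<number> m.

value=297.8 m

Intermediates are shown rounded, and the algebra carries full float precision; rounded just once: four significant digits.
Hardness H = 750.3 HV × 9.807 MPa/HV = 7358 MPa = 7.358e+09 Pa.
Pad sides 4.164 mm × 1.536 mm = 0.004164 m × 0.001536 m. Contact area A = 0.004164 m × 0.001536 m = 6.396e-06 m².
Depth limit h_lim = 0.006907 mm = 6.907e-06 m.
In SI base units, W = 702.9 N, H = 7.358e+09 Pa, K = 1.553e-06.
Wearable volume V_lim = h_lim·A = 6.907e-06 · 6.396e-06 = 4.418e-11 m³.
Inverting, life L = V_lim·H/(K·W) = 4.418e-11 · 7.358e+09 / (1.553e-06 · 702.9) = 297.8 m.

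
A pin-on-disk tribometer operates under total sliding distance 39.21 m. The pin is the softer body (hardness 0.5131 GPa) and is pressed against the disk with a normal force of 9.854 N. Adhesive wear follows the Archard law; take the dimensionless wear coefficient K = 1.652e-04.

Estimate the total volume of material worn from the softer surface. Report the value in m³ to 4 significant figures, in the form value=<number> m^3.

value=1.244e-10 m^3

The intermediates appear rounded — the computation keeps full float precision. Rounded just once: four significant figures.
Hardness H = 0.5131 GPa = 5.131e+08 Pa.
Restated in SI base units: W = 9.854 N, H = 5.131e+08 Pa, K = 1.652e-04.
Volume removed: V = K·W·L/H = 1.652e-04 · 9.854 · 39.21 / 5.131e+08 = 1.244e-10 m³.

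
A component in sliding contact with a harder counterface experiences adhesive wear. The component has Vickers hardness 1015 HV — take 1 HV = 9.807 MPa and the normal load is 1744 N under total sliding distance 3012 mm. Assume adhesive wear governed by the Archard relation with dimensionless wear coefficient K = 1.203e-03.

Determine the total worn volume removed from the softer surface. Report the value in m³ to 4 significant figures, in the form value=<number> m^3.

value=6.348e-10 m^3

The algebra carries full float precision, and the intermediates are printed rounded. Rounded once at the end, at 4 significant figures.
Convert: Path length L = 3012 mm = 3.012 m.
Convert: Hardness H = 1015 HV × 9.807 MPa/HV = 9954 MPa = 9.954e+09 Pa.
In SI base units: W = 1744 N, H = 9.954e+09 Pa, K = 1.203e-03.
Volume removed: V = K·W·L/H = 1.203e-03 · 1744 · 3.012 / 9.954e+09 = 6.348e-10 m³.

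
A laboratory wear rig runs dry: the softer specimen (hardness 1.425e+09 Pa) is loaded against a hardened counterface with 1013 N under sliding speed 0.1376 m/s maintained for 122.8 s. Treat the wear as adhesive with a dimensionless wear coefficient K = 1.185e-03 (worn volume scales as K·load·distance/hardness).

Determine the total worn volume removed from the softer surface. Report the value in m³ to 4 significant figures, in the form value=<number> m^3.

value=1.423e-08 m^3

Intermediates are displayed rounded. All arithmetic runs at full float precision — one last rounding, at four significant digits.
Convert: The distance L = v·t = 0.1376 m/s × 122.8 s = 16.90 m.
Collected in SI base units: W = 1013 N, H = 1.425e+09 Pa, K = 1.185e-03.
Archard relation: V = K·W·L/H = 1.185e-03 · 1013 · 16.90 / 1.425e+09 = 1.423e-08 m³.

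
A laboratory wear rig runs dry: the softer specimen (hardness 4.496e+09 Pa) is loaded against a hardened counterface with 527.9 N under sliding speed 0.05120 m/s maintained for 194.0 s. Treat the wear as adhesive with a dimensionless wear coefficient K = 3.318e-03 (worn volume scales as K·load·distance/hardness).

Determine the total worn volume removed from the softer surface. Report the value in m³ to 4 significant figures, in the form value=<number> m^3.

Each operation maintains full float precision, and intermediate values are displayed rounded — a single final rounding: 4 significant digits.
Distance L = v·t = 0.05120 m/s × 194.0 s = 9.933 m.
Restated in SI base units: W = 527.9 N, H = 4.496e+09 Pa, K = 3.318e-03.
By Archard's law, V = K·W·L/H = 3.318e-03 · 527.9 · 9.933 / 4.496e+09 = 3.870e-09 m³.

value=3.870e-09 m^3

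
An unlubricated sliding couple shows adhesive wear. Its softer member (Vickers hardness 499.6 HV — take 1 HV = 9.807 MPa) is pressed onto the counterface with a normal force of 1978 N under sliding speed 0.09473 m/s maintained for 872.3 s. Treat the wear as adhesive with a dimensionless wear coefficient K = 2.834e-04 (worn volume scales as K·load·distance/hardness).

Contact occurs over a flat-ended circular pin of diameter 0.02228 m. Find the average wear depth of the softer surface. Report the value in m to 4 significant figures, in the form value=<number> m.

value=2.425e-05 m

Intermediate values appear rounded; all arithmetic keeps full float precision — rounded just once, at four significant figures.
Convert: Sliding distance L = v·t = 0.09473 m/s × 872.3 s = 82.63 m.
Convert: Hardness H = 499.6 HV × 9.807 MPa/HV = 4900 MPa = 4.900e+09 Pa.
Convert: Contact area A = π·d²/4 = π·(0.02228 m)²/4 = 3.899e-04 m².
In SI base units, W = 1978 N, H = 4.900e+09 Pa, K = 2.834e-04.
Archard relation: V = K·W·L/H = 2.834e-04 · 1978 · 82.63 / 4.900e+09 = 9.454e-09 m³.
Mean depth h = V/A = 9.454e-09 / 3.899e-04 = 2.425e-05 m.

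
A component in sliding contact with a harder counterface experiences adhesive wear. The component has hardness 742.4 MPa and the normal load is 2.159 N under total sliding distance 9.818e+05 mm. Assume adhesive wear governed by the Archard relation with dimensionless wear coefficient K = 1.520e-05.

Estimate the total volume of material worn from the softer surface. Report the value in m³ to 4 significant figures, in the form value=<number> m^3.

The computation maintains full precision. Quoted intermediates are rounded; one final rounding to four significant digits.
Convert: Path length L = 9.818e+05 mm = 981.8 m.
Convert: Hardness H = 742.4 MPa = 7.424e+08 Pa.
Collected in SI base units: W = 2.159 N, H = 7.424e+08 Pa, K = 1.520e-05.
Volume removed: V = K·W·L/H = 1.520e-05 · 2.159 · 981.8 / 7.424e+08 = 4.340e-11 m³.

value=4.340e-11 m^3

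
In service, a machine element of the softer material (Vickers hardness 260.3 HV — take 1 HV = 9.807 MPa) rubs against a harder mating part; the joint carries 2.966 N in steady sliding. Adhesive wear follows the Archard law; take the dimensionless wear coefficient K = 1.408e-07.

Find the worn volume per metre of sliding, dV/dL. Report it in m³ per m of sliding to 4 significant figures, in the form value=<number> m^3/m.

value=1.636e-16 m^3/m

The computation keeps exact precision. Intermediate values are displayed rounded, and rounded just once, at four significant figures.
Convert: Hardness H = 260.3 HV × 9.807 MPa/HV = 2553 MPa = 2.553e+09 Pa.
Restated in SI base units: W = 2.966 N, H = 2.553e+09 Pa, K = 1.408e-07.
Rate of wear dV/dL = K·W/H (no L dependence): 1.408e-07 · 2.966 / 2.553e+09 = 1.636e-16 m³/m.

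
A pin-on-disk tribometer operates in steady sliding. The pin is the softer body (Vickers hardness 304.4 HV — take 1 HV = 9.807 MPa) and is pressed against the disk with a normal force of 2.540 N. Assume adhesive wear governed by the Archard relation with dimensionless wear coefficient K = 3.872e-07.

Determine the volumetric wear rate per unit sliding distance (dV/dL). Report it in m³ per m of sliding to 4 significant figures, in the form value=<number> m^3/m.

The algebra runs at exact precision; quoted intermediates are rounded — rounded just once: four significant figures.
Convert: Hardness H = 304.4 HV × 9.807 MPa/HV = 2985 MPa = 2.985e+09 Pa.
SI base units throughout: W = 2.540 N, H = 2.985e+09 Pa, K = 3.872e-07.
Volumetric rate dV/dL = K·W/H, so: 3.872e-07 · 2.540 / 2.985e+09 = 3.294e-16 m³/m.

value=3.294e-16 m^3/m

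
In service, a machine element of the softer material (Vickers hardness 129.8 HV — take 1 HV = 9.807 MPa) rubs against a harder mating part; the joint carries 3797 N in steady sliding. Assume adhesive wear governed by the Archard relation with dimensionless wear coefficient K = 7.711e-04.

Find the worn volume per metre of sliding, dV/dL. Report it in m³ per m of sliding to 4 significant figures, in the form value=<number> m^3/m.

value=2.300e-09 m^3/m

All arithmetic runs at full precision. Displayed values are rounded, and a lone final rounding: 4 significant digits.
Hardness H = 129.8 HV × 9.807 MPa/HV = 1273 MPa = 1.273e+09 Pa.
Expressed in SI base units: W = 3797 N, H = 1.273e+09 Pa, K = 7.711e-04.
Volumetric rate dV/dL = K·W/H: 7.711e-04 · 3797 / 1.273e+09 = 2.300e-09 m³/m.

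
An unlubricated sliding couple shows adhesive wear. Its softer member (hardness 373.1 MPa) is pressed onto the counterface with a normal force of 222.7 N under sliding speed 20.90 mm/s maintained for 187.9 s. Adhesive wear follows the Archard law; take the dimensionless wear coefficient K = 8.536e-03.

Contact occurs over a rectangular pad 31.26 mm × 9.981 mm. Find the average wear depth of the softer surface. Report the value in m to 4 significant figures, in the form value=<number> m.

Intermediate values are printed rounded. All working math maintains full precision; rounded once at the end: four significant digits.
Sliding speed v = 20.90 mm/s = 0.02090 m/s. Path length L = v·t = 0.02090 m/s × 187.9 s = 3.927 m.
Hardness H = 373.1 MPa = 3.731e+08 Pa.
Pad sides 31.26 mm × 9.981 mm = 0.03126 m × 0.009981 m. Contact area A = 0.03126 m × 0.009981 m = 3.120e-04 m².
In SI base units: W = 222.7 N, H = 3.731e+08 Pa, K = 8.536e-03.
By Archard's law, V = K·W·L/H = 8.536e-03 · 222.7 · 3.927 / 3.731e+08 = 2.001e-08 m³.
Average depth h = V/A = 2.001e-08 / 3.120e-04 = 6.413e-05 m.

value=6.413e-05 m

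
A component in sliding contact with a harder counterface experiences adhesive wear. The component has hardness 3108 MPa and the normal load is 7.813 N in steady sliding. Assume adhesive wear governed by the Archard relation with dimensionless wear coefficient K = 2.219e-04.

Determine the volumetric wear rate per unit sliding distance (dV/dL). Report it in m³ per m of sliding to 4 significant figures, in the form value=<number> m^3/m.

Every step carries full precision — intermediates are shown rounded — one final rounding to four significant figures.
Hardness H = 3108 MPa = 3.108e+09 Pa.
Restated in SI base units: W = 7.813 N, H = 3.108e+09 Pa, K = 2.219e-04.
Volumetric rate dV/dL = K·W/H (no L dependence): 2.219e-04 · 7.813 / 3.108e+09 = 5.578e-13 m³/m.

value=5.578e-13 m^3/m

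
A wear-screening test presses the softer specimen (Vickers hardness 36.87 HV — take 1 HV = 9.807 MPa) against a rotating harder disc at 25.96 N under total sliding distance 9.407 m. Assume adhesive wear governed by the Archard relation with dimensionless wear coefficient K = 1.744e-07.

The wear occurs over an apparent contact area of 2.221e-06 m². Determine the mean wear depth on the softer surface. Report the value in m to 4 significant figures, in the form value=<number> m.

Intermediate values are displayed rounded; the algebra runs at full float precision — one last rounding to 4 significant digits.
Hardness H = 36.87 HV × 9.807 MPa/HV = 361.6 MPa = 3.616e+08 Pa.
As SI base values: W = 25.96 N, H = 3.616e+08 Pa, K = 1.744e-07.
Apply Archard: V = K·W·L/H = 1.744e-07 · 25.96 · 9.407 / 3.616e+08 = 1.178e-13 m³.
Depth h = V/A = 1.178e-13 / 2.221e-06 = 5.303e-08 m.

value=5.303e-08 m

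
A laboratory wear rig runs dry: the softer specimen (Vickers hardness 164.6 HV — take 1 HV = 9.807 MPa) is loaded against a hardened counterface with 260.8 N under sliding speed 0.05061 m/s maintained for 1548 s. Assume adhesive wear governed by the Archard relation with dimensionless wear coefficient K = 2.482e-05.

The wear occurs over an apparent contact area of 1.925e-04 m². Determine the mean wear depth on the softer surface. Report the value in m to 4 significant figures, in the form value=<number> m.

Every step runs at full float precision — intermediates are printed rounded, and one final rounding, at four significant figures.
The distance L = v·t = 0.05061 m/s × 1548 s = 78.34 m.
Hardness H = 164.6 HV × 9.807 MPa/HV = 1614 MPa = 1.614e+09 Pa.
Restated in SI base units: W = 260.8 N, H = 1.614e+09 Pa, K = 2.482e-05.
Archard relation: V = K·W·L/H = 2.482e-05 · 260.8 · 78.34 / 1.614e+09 = 3.142e-10 m³.
Wear depth h = V/A = 3.142e-10 / 1.925e-04 = 1.632e-06 m.

value=1.632e-06 m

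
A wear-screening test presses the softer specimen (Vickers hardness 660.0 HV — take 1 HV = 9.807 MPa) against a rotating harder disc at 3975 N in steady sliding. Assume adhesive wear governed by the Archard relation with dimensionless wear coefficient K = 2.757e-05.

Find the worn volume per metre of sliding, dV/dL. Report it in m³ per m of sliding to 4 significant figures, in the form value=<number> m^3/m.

value=1.693e-11 m^3/m

The computation carries exact precision — displayed values are rounded — a single final rounding to 4 significant digits.
Convert: Hardness H = 660.0 HV × 9.807 MPa/HV = 6473 MPa = 6.473e+09 Pa.
SI base units throughout: W = 3975 N, H = 6.473e+09 Pa, K = 2.757e-05.
The wear rate dV/dL = K·W/H (independent of L): 2.757e-05 · 3975 / 6.473e+09 = 1.693e-11 m³/m.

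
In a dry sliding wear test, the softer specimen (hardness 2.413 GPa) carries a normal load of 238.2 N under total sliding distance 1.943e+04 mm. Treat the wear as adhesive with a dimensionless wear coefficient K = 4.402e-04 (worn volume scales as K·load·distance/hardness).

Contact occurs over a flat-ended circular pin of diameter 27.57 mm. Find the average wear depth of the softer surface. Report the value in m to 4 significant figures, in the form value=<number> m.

value=1.414e-06 m

Intermediate values are printed rounded; the algebra runs at full precision; rounded just once: 4 significant figures.
Convert: The distance L = 1.943e+04 mm = 19.43 m.
Convert: Hardness H = 2.413 GPa = 2.413e+09 Pa.
Convert: Pin diameter d = 27.57 mm = 0.02757 m. Contact area A = π·d²/4 = π·(0.02757 m)²/4 = 5.970e-04 m².
Working in SI base units: W = 238.2 N, H = 2.413e+09 Pa, K = 4.402e-04.
Worn volume V = K·W·L/H = 4.402e-04 · 238.2 · 19.43 / 2.413e+09 = 8.443e-10 m³.
Depth of wear h = V/A = 8.443e-10 / 5.970e-04 = 1.414e-06 m.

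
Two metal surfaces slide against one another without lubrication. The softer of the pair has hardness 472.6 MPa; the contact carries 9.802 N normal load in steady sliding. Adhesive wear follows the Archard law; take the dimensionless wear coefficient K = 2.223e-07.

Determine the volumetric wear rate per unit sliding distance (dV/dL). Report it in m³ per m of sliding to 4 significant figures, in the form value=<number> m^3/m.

Intermediate values are displayed rounded — the computation runs at full float precision — rounded just once: 4 significant digits.
Hardness H = 472.6 MPa = 4.726e+08 Pa.
In SI base units: W = 9.802 N, H = 4.726e+08 Pa, K = 2.223e-07.
Sliding wear rate dV/dL = K·W/H, so: 2.223e-07 · 9.802 / 4.726e+08 = 4.611e-15 m³/m.

value=4.611e-15 m^3/m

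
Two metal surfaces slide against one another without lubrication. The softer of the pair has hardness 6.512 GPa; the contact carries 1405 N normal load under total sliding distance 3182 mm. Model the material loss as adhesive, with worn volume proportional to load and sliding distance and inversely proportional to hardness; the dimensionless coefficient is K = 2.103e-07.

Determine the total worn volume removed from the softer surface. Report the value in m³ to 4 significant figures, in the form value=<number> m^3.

All working math holds exact precision; intermediates appear rounded. Rounded once at the end: 4 significant figures.
Sliding distance L = 3182 mm = 3.182 m.
Hardness H = 6.512 GPa = 6.512e+09 Pa.
As SI base values: W = 1405 N, H = 6.512e+09 Pa, K = 2.103e-07.
Worn volume V = K·W·L/H = 2.103e-07 · 1405 · 3.182 / 6.512e+09 = 1.444e-13 m³.

value=1.444e-13 m^3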